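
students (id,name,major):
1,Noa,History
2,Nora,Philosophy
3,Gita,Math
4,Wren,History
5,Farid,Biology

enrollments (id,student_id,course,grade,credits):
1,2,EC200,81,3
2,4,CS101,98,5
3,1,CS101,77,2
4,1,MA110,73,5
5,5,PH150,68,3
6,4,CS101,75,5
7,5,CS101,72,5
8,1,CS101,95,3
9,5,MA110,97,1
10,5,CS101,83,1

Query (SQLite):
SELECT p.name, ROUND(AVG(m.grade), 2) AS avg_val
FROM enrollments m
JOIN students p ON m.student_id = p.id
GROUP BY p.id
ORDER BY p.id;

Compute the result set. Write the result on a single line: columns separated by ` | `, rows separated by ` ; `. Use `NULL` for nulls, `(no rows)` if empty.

Join each enrollments row to its students via student_id.
Group joined rows by students.id; compute ROUND(AVG(m.grade), 2) per group.
  1: ids {3, 4, 8} → ROUND(AVG(m.grade), 2)=81.67
  2: ids {1} → ROUND(AVG(m.grade), 2)=81
  4: ids {2, 6} → ROUND(AVG(m.grade), 2)=86.5
  5: ids {5, 7, 9, 10} → ROUND(AVG(m.grade), 2)=80

Noa | 81.67 ; Nora | 81 ; Wren | 86.5 ; Farid | 80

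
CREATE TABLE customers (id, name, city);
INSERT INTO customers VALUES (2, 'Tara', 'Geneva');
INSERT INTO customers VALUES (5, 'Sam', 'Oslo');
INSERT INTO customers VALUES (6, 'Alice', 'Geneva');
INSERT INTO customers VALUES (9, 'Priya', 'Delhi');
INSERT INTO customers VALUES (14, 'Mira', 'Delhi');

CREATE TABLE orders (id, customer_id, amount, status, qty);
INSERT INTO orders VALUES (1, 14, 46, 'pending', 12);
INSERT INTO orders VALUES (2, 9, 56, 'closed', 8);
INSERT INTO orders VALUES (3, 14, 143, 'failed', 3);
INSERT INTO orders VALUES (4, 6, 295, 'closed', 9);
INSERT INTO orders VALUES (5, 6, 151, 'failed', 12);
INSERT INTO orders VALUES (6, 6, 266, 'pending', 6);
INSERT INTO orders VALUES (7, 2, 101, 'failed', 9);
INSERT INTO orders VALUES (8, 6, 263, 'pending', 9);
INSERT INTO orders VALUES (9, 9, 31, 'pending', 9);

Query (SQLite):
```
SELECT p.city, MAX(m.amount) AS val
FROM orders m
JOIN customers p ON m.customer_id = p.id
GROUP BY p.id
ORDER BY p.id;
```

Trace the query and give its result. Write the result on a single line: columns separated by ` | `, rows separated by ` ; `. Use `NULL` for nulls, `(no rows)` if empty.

Join each orders row to its customers via customer_id.
Group joined rows by customers.id; compute MAX(m.amount) per group.
  2: ids {7} → MAX(m.amount)=101
  6: ids {4, 5, 6, 8} → MAX(m.amount)=295
  9: ids {2, 9} → MAX(m.amount)=56
  14: ids {1, 3} → MAX(m.amount)=143

Geneva | 101 ; Geneva | 295 ; Delhi | 56 ; Delhi | 143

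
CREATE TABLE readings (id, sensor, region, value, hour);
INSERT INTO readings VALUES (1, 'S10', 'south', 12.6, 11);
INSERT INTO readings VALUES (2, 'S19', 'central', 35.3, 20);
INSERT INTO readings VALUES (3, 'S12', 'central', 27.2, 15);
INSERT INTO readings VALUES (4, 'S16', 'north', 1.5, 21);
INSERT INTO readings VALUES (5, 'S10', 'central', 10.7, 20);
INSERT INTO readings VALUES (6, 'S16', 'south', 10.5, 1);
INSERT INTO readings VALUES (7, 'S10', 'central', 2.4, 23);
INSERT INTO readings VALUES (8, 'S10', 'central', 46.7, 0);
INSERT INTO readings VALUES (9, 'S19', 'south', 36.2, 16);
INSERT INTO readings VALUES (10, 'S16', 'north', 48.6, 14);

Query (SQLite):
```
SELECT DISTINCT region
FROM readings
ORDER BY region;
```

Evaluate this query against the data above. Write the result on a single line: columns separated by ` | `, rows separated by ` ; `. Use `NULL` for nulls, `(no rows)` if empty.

central ; north ; south

Collect distinct region values from readings.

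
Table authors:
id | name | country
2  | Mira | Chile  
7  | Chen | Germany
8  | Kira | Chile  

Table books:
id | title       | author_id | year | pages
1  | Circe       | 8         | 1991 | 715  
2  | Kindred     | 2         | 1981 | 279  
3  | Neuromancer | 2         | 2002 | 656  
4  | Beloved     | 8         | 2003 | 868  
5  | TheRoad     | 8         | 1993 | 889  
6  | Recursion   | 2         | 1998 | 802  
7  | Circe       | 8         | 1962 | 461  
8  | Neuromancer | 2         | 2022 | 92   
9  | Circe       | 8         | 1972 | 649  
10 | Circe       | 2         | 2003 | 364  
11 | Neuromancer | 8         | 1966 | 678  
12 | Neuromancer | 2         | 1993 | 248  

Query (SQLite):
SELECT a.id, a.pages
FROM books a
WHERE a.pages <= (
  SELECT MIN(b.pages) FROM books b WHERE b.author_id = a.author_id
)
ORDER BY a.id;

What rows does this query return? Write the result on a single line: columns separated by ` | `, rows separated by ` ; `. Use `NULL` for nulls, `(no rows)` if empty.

For each books row a, compute MIN(pages) over rows sharing a.author_id.
Keep row a if a.pages <= that per-group MIN.
  author_id=2: MIN(pages) = 92
  author_id=8: MIN(pages) = 461

7 | 461 ; 8 | 92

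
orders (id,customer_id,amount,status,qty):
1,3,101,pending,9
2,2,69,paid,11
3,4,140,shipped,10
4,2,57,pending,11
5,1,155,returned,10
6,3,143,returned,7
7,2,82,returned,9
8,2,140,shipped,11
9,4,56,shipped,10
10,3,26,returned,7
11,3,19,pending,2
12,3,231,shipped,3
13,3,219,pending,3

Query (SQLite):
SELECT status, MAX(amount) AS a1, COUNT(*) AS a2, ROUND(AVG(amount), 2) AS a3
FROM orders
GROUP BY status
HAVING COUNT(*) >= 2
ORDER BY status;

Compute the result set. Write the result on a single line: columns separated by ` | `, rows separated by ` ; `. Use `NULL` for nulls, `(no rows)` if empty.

pending | 219 | 4 | 99 ; returned | 155 | 4 | 101.5 ; shipped | 231 | 4 | 141.75

Group orders by status.
Per group compute: MAX(amount), COUNT(*), ROUND(AVG(amount), 2).
HAVING: drop groups with fewer than 2 rows.
  paid: ids {2} → MAX(amount)=69, COUNT(*)=1, ROUND(AVG(amount), 2)=69
  pending: ids {1, 4, 11, 13} → MAX(amount)=219, COUNT(*)=4, ROUND(AVG(amount), 2)=99
  returned: ids {5, 6, 7, 10} → MAX(amount)=155, COUNT(*)=4, ROUND(AVG(amount), 2)=101.5
  shipped: ids {3, 8, 9, 12} → MAX(amount)=231, COUNT(*)=4, ROUND(AVG(amount), 2)=141.75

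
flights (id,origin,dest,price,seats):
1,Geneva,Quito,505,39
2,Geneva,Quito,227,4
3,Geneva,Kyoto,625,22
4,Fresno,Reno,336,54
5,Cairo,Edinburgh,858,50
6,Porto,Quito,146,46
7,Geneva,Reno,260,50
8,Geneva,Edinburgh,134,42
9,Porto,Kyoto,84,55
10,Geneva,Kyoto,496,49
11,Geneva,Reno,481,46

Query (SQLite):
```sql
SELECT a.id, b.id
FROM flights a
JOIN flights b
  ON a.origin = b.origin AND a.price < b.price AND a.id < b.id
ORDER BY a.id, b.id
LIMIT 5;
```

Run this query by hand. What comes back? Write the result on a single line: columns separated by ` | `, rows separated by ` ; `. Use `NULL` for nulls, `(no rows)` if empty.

Pairs (a,b) with same origin, a.price < b.price, a.id < b.id.
origin groups: Cairo:{5} Fresno:{4} Geneva:{1,2,3,7,8,10,11} Porto:{6,9}
Ordered by (a.id, b.id); first 5.

1 | 3 ; 2 | 3 ; 2 | 7 ; 2 | 10 ; 2 | 11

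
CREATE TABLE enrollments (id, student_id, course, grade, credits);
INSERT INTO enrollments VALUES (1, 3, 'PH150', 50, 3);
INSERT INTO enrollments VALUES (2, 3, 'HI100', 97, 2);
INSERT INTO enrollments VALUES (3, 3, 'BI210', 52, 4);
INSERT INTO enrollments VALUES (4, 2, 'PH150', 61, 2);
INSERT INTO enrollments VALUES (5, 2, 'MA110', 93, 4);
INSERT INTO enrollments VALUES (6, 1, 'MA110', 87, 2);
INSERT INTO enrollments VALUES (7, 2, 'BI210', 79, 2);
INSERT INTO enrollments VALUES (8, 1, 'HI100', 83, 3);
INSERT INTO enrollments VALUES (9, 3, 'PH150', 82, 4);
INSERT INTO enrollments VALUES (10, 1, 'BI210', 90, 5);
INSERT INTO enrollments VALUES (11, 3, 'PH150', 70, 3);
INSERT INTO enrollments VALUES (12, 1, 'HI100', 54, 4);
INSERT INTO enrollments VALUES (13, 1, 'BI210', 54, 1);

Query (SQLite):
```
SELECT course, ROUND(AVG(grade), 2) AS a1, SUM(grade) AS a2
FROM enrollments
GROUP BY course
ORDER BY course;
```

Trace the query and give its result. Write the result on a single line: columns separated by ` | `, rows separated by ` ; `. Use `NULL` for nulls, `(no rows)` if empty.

BI210 | 68.75 | 275 ; HI100 | 78 | 234 ; MA110 | 90 | 180 ; PH150 | 65.75 | 263

Group enrollments by course.
Per group compute: ROUND(AVG(grade), 2), SUM(grade).
  BI210: ids {3, 7, 10, 13} → ROUND(AVG(grade), 2)=68.75, SUM(grade)=275
  HI100: ids {2, 8, 12} → ROUND(AVG(grade), 2)=78, SUM(grade)=234
  MA110: ids {5, 6} → ROUND(AVG(grade), 2)=90, SUM(grade)=180
  PH150: ids {1, 4, 9, 11} → ROUND(AVG(grade), 2)=65.75, SUM(grade)=263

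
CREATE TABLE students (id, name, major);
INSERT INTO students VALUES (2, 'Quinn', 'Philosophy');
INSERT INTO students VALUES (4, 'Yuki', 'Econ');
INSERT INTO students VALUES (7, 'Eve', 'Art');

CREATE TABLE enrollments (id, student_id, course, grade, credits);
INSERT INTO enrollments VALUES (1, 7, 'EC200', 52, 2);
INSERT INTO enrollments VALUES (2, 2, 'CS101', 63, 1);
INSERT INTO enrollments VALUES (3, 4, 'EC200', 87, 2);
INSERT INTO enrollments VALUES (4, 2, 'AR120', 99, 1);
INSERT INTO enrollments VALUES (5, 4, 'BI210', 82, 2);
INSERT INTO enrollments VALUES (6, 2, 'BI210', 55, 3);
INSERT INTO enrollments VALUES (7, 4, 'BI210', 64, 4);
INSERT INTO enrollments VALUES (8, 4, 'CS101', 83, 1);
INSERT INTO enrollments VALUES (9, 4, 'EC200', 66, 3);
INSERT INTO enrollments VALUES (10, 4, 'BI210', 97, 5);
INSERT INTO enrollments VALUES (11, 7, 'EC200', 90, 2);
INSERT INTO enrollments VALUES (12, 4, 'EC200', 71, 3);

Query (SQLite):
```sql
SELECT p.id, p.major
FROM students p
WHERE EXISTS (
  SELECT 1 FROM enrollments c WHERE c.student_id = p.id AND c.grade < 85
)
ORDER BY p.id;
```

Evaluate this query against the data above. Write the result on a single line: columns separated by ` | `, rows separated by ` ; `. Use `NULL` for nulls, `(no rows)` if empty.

For each students row, check whether any enrollments with matching student_id has grade < 85.
Keep rows where that is true.

2 | Philosophy ; 4 | Econ ; 7 | Art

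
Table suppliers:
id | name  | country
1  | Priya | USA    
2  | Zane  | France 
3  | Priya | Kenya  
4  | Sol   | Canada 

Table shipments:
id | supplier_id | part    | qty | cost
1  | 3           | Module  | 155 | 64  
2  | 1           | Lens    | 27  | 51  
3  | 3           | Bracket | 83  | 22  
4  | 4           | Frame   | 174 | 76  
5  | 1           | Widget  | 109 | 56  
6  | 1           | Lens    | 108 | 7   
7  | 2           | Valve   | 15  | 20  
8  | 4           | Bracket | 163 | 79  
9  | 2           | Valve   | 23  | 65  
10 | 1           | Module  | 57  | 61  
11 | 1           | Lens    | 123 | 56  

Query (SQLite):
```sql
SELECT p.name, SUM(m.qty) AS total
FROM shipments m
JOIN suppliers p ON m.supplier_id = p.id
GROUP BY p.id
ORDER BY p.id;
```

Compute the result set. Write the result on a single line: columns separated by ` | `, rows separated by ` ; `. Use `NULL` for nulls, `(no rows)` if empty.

Priya | 424 ; Zane | 38 ; Priya | 238 ; Sol | 337

Join each shipments row to its suppliers via supplier_id.
Group joined rows by suppliers.id; compute SUM(m.qty) per group.
  1: ids {2, 5, 6, 10, 11} → SUM(m.qty)=424
  2: ids {7, 9} → SUM(m.qty)=38
  3: ids {1, 3} → SUM(m.qty)=238
  4: ids {4, 8} → SUM(m.qty)=337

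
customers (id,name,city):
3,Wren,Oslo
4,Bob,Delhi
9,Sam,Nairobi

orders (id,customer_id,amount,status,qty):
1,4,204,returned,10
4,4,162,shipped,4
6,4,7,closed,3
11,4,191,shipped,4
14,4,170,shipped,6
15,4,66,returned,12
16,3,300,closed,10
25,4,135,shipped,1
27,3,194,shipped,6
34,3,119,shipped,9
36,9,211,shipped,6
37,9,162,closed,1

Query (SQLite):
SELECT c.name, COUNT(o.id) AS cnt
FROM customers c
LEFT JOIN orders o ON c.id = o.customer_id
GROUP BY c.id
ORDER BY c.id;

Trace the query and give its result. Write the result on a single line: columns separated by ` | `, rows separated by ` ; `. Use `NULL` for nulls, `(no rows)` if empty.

LEFT JOIN keeps every customers row; unmatched ones get NULL for orders columns.
Group by customers.id and compute COUNT(o.id). COUNT(col) of an all-NULL group is 0.
  3: ids {16, 27, 34} → COUNT(o.id)=3
  4: ids {1, 4, 6, 11, 14, 15, 25} → COUNT(o.id)=7
  9: ids {36, 37} → COUNT(o.id)=2

Wren | 3 ; Bob | 7 ; Sam | 2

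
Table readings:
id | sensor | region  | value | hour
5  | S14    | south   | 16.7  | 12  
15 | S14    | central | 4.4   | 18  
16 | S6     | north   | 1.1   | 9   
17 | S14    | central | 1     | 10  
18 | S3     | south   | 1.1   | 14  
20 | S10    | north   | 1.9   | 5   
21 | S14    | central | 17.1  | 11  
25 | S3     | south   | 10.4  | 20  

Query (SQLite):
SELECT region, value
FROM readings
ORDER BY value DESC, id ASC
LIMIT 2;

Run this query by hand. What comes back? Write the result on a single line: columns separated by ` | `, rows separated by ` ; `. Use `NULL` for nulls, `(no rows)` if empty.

central | 17.1 ; south | 16.7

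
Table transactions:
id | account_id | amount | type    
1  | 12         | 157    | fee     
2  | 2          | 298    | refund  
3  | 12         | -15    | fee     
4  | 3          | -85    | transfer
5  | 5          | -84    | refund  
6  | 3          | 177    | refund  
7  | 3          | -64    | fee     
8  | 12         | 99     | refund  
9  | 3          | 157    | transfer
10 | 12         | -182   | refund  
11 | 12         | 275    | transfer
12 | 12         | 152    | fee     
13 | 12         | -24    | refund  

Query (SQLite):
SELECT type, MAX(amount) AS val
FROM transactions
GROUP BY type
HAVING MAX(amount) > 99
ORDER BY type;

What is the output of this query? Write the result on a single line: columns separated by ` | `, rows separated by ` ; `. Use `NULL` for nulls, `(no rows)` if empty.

fee | 157 ; refund | 298 ; transfer | 275

Partition transactions by type; compute MAX(amount) within each group.
HAVING: keep groups where MAX(amount) > 99.
  fee: ids {1, 3, 7, 12} → MAX(amount)=157
  refund: ids {2, 5, 6, 8, 10, 13} → MAX(amount)=298
  transfer: ids {4, 9, 11} → MAX(amount)=275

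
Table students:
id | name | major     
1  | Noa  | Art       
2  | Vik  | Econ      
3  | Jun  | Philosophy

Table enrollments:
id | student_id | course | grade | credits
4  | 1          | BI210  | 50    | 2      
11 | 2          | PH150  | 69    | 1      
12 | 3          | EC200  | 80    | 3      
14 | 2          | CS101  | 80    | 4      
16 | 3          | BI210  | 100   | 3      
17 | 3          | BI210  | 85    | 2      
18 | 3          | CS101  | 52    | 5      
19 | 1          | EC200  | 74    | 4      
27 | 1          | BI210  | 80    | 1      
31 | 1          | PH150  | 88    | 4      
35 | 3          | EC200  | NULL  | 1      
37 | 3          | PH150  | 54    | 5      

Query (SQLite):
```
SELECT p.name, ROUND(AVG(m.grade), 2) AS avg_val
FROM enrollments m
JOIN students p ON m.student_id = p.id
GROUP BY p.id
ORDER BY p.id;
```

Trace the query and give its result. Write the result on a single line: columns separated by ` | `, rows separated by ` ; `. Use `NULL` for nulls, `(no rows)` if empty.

Noa | 73 ; Vik | 74.5 ; Jun | 74.2

Join each enrollments row to its students via student_id.
Group joined rows by students.id; compute ROUND(AVG(m.grade), 2) per group.
  1: ids {4, 19, 27, 31} → ROUND(AVG(m.grade), 2)=73
  2: ids {11, 14} → ROUND(AVG(m.grade), 2)=74.5
  3: ids {12, 16, 17, 18, 35, 37} → ROUND(AVG(m.grade), 2)=74.2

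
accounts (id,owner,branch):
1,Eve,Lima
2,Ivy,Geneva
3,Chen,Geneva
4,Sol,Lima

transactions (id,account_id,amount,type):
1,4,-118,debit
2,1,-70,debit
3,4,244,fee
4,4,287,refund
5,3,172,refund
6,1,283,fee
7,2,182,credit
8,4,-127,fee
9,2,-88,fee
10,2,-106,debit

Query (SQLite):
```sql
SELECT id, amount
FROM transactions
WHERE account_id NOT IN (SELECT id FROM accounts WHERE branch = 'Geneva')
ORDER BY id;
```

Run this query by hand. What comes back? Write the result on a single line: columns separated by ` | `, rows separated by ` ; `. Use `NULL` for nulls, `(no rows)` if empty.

Inner query: accounts.id where branch = 'Geneva'.
Outer: keep transactions rows whose account_id is not in that set.
Inner query → {2, 3}

1 | -118 ; 2 | -70 ; 3 | 244 ; 4 | 287 ; 6 | 283 ; 8 | -127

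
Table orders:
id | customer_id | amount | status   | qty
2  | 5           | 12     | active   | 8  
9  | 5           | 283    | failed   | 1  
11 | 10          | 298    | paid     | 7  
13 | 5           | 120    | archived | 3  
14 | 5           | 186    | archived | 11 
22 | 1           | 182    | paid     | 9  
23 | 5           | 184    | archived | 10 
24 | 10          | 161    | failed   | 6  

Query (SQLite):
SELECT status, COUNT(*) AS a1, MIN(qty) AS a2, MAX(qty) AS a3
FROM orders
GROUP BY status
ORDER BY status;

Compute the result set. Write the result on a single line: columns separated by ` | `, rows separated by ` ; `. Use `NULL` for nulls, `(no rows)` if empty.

active | 1 | 8 | 8 ; archived | 3 | 3 | 11 ; failed | 2 | 1 | 6 ; paid | 2 | 7 | 9

Group orders by status.
Per group compute: COUNT(*), MIN(qty), MAX(qty).
  active: ids {2} → COUNT(*)=1, MIN(qty)=8, MAX(qty)=8
  archived: ids {13, 14, 23} → COUNT(*)=3, MIN(qty)=3, MAX(qty)=11
  failed: ids {9, 24} → COUNT(*)=2, MIN(qty)=1, MAX(qty)=6
  paid: ids {11, 22} → COUNT(*)=2, MIN(qty)=7, MAX(qty)=9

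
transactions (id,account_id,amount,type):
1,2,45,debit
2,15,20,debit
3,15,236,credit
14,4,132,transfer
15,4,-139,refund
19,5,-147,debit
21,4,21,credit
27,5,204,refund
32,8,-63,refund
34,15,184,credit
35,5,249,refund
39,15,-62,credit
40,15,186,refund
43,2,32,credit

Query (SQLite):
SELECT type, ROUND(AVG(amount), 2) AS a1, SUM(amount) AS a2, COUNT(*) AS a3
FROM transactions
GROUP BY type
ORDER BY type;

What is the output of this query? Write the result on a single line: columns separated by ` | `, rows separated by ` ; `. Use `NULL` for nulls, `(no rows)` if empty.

credit | 82.2 | 411 | 5 ; debit | -27.33 | -82 | 3 ; refund | 87.4 | 437 | 5 ; transfer | 132 | 132 | 1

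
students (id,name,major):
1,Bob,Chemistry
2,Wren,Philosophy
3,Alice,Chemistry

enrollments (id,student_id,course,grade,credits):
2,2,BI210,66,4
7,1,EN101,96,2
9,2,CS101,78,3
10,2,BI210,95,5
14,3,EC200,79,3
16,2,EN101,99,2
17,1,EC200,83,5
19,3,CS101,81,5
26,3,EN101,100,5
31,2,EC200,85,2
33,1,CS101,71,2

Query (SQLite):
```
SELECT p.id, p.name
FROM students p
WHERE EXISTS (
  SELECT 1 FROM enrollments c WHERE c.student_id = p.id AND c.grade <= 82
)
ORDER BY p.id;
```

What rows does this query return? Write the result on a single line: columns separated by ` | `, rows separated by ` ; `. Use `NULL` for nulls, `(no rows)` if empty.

For each students row, check whether any enrollments with matching student_id has grade <= 82.
Keep rows where that is true.

1 | Bob ; 2 | Wren ; 3 | Alice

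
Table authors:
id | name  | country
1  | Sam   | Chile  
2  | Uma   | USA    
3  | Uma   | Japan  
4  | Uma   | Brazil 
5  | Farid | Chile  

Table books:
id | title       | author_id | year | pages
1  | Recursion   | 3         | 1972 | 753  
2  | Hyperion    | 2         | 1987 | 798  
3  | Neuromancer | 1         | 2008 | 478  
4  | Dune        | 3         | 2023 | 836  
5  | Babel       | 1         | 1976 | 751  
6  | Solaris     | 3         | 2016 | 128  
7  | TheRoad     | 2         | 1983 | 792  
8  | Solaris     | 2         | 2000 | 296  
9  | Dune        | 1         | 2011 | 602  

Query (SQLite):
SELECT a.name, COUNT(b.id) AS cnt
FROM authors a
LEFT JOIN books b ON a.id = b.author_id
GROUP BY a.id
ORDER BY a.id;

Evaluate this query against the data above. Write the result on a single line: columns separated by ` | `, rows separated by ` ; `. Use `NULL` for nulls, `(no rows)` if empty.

Sam | 3 ; Uma | 3 ; Uma | 3 ; Uma | 0 ; Farid | 0

LEFT JOIN keeps every authors row; unmatched ones get NULL for books columns.
Group by authors.id and compute COUNT(b.id). COUNT(col) of an all-NULL group is 0.
  1: ids {3, 5, 9} → COUNT(b.id)=3
  2: ids {2, 7, 8} → COUNT(b.id)=3
  3: ids {1, 4, 6} → COUNT(b.id)=3
  4: ids {—} → COUNT(b.id)=0
  5: ids {—} → COUNT(b.id)=0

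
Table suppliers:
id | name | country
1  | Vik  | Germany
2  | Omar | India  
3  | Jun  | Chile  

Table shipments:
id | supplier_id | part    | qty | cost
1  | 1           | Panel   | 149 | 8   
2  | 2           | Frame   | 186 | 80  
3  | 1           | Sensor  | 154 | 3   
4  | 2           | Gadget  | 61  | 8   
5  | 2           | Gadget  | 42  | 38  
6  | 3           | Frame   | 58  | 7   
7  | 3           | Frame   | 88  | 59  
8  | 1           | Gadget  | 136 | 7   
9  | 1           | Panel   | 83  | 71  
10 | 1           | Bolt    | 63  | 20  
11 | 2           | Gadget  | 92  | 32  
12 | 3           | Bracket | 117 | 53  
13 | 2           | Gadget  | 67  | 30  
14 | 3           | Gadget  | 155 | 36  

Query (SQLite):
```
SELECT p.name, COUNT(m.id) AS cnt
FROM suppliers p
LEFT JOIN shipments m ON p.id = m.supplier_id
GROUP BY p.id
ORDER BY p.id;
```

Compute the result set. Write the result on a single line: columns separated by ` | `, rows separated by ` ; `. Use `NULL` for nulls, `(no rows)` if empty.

Vik | 5 ; Omar | 5 ; Jun | 4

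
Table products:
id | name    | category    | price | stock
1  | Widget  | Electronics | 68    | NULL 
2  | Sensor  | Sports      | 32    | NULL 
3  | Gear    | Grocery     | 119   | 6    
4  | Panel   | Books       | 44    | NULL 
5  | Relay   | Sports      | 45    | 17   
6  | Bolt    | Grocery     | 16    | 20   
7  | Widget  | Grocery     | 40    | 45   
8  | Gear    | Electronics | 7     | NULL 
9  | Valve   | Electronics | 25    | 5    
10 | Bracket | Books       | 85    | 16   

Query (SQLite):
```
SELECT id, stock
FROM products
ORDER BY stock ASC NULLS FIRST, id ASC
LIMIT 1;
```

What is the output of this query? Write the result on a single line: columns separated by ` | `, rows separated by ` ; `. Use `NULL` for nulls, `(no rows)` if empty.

1 | NULL

Sort by stock asc, tiebreak id asc: (NULL, id=1), (NULL, id=2), (NULL, id=4), (NULL, id=8) …. Take first 1.
NULLS FIRST: NULL stock rows go before all non-NULL rows (among themselves ordered by id asc).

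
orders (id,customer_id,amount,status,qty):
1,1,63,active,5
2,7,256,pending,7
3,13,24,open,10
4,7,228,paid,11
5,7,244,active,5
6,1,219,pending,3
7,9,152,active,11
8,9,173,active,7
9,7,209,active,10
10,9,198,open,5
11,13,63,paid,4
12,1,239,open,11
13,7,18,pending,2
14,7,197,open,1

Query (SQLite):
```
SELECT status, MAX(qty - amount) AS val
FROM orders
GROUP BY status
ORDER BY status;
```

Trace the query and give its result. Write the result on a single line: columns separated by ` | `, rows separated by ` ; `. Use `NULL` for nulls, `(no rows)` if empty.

active | -58 ; open | -14 ; paid | -59 ; pending | -16

For each row compute qty - amount.
Group by status; take MAX of the expression per group.
  active: ids {1, 5, 7, 8, 9} → MAX(qty - amount)=-58
  open: ids {3, 10, 12, 14} → MAX(qty - amount)=-14
  paid: ids {4, 11} → MAX(qty - amount)=-59
  pending: ids {2, 6, 13} → MAX(qty - amount)=-16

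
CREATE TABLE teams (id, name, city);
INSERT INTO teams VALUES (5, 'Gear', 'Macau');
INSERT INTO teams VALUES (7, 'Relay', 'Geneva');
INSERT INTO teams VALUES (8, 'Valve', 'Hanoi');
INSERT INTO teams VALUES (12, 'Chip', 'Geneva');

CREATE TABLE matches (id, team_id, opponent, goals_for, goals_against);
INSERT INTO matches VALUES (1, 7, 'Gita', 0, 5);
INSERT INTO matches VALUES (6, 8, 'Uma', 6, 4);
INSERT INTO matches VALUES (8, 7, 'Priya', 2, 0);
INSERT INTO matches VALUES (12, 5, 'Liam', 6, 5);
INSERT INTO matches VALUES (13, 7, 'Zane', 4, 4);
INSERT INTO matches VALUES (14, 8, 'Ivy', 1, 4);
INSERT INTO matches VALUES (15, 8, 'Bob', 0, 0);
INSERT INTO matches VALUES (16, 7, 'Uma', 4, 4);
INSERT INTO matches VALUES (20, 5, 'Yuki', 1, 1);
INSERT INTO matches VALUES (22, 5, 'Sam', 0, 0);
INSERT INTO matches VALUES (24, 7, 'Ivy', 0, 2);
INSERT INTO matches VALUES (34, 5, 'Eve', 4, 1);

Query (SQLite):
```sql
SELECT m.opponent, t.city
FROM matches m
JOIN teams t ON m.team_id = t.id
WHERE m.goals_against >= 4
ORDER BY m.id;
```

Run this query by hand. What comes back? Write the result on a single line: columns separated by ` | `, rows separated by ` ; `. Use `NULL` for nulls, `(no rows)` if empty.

Gita | Geneva ; Uma | Hanoi ; Liam | Macau ; Zane | Geneva ; Ivy | Hanoi ; Uma | Geneva

Each matches row matches the teams row where team_id = teams.id.
Then keep rows with m.goals_against >= 4.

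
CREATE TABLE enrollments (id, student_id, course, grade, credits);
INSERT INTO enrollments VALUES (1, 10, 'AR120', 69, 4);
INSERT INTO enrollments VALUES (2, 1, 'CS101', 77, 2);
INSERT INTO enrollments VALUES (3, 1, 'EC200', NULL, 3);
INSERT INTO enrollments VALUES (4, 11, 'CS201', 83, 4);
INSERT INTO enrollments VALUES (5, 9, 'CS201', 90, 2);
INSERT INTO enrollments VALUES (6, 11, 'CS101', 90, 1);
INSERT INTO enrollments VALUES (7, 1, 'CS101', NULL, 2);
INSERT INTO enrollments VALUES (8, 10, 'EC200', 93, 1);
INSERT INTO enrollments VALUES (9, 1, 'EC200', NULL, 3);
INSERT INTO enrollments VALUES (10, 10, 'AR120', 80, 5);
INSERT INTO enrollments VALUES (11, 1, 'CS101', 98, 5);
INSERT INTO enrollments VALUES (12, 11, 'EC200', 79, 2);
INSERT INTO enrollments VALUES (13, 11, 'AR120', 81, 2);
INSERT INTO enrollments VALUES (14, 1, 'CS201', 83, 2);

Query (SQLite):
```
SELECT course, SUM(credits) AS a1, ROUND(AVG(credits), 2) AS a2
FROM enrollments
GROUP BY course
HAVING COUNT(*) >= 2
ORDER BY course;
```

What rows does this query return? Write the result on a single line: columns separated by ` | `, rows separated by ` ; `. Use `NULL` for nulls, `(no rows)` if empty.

Group enrollments by course.
Per group compute: SUM(credits), ROUND(AVG(credits), 2).
HAVING: drop groups with fewer than 2 rows.
  AR120: ids {1, 10, 13} → SUM(credits)=11, ROUND(AVG(credits), 2)=3.67
  CS101: ids {2, 6, 7, 11} → SUM(credits)=10, ROUND(AVG(credits), 2)=2.5
  CS201: ids {4, 5, 14} → SUM(credits)=8, ROUND(AVG(credits), 2)=2.67
  EC200: ids {3, 8, 9, 12} → SUM(credits)=9, ROUND(AVG(credits), 2)=2.25

AR120 | 11 | 3.67 ; CS101 | 10 | 2.5 ; CS201 | 8 | 2.67 ; EC200 | 9 | 2.25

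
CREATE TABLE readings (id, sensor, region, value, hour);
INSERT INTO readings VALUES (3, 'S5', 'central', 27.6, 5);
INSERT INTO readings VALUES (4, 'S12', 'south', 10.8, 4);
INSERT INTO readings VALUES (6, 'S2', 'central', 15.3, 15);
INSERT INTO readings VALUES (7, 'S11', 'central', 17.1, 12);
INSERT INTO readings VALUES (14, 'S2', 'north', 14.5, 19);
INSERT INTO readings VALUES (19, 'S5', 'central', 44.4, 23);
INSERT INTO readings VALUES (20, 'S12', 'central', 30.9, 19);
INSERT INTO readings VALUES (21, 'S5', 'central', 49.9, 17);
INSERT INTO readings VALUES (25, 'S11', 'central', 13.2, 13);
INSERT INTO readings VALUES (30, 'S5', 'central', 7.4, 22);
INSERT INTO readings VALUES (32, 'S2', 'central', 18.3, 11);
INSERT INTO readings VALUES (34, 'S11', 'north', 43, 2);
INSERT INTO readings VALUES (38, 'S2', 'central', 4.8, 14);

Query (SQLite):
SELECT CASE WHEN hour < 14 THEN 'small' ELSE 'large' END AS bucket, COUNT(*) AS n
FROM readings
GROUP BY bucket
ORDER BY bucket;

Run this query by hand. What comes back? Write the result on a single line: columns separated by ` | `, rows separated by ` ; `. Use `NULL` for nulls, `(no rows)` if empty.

large | 7 ; small | 6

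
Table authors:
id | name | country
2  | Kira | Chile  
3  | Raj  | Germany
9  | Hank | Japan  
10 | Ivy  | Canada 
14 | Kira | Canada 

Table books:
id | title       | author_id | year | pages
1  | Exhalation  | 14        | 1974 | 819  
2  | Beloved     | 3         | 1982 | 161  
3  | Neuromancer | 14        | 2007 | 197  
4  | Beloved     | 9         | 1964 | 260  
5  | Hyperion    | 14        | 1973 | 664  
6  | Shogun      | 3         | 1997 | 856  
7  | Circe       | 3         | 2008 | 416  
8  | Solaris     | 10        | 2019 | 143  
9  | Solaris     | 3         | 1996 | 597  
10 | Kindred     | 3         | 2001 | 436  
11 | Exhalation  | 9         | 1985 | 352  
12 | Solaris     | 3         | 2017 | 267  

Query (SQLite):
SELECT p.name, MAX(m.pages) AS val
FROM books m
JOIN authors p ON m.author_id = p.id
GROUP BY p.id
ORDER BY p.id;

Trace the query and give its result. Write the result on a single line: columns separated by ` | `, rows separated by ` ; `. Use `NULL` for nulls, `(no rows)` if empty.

Raj | 856 ; Hank | 352 ; Ivy | 143 ; Kira | 819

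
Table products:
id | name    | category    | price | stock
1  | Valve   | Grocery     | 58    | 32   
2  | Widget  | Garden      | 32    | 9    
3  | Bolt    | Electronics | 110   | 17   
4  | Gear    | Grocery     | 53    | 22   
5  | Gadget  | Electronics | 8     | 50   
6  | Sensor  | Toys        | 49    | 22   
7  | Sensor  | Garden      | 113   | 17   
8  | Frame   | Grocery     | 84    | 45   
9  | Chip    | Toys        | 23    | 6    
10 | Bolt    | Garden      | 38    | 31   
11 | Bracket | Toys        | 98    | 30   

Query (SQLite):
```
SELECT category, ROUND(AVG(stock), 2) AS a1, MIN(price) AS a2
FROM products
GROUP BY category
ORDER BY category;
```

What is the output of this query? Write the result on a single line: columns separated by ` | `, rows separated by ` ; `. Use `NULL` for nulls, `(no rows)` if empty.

Group products by category.
Per group compute: ROUND(AVG(stock), 2), MIN(price).
  Electronics: ids {3, 5} → ROUND(AVG(stock), 2)=33.5, MIN(price)=8
  Garden: ids {2, 7, 10} → ROUND(AVG(stock), 2)=19, MIN(price)=32
  Grocery: ids {1, 4, 8} → ROUND(AVG(stock), 2)=33, MIN(price)=53
  Toys: ids {6, 9, 11} → ROUND(AVG(stock), 2)=19.33, MIN(price)=23

Electronics | 33.5 | 8 ; Garden | 19 | 32 ; Grocery | 33 | 53 ; Toys | 19.33 | 23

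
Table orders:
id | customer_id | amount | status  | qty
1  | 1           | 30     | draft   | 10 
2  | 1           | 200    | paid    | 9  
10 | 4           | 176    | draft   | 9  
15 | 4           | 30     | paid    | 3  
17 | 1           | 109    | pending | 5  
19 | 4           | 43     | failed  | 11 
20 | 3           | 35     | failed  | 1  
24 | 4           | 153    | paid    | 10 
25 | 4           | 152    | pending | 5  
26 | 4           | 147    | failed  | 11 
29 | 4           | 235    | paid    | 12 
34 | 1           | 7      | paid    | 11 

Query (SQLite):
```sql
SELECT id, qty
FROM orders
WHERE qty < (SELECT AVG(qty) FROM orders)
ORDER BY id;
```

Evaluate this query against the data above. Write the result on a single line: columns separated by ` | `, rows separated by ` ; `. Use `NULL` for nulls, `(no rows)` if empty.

Scalar subquery: AVG(qty) over all orders rows = 8.083333 (≈; comparison uses full precision).
Keep rows where qty < that value.

15 | 3 ; 17 | 5 ; 20 | 1 ; 25 | 5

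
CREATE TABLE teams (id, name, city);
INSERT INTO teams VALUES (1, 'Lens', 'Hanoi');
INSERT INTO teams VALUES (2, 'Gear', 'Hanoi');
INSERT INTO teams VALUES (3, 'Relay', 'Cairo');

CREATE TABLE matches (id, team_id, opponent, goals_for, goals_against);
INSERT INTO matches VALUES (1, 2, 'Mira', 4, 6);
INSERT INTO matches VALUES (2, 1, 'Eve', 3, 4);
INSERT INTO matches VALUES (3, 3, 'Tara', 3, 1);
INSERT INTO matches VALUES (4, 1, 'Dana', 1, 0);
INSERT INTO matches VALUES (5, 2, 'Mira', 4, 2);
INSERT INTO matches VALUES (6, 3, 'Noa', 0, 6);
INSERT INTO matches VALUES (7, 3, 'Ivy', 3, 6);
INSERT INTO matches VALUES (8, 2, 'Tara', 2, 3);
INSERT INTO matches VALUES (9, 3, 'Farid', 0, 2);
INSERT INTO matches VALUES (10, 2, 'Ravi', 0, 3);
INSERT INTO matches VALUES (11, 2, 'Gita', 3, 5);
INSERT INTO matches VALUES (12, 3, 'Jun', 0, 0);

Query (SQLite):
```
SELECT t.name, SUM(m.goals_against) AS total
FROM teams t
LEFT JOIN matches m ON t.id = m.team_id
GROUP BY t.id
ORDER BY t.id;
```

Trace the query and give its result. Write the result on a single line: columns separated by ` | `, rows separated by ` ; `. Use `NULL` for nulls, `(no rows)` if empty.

Lens | 4 ; Gear | 19 ; Relay | 15

LEFT JOIN keeps every teams row; unmatched ones get NULL for matches columns.
Group by teams.id and compute SUM(m.goals_against). SUM over an all-NULL group is NULL.
  1: ids {2, 4} → SUM(m.goals_against)=4
  2: ids {1, 5, 8, 10, 11} → SUM(m.goals_against)=19
  3: ids {3, 6, 7, 9, 12} → SUM(m.goals_against)=15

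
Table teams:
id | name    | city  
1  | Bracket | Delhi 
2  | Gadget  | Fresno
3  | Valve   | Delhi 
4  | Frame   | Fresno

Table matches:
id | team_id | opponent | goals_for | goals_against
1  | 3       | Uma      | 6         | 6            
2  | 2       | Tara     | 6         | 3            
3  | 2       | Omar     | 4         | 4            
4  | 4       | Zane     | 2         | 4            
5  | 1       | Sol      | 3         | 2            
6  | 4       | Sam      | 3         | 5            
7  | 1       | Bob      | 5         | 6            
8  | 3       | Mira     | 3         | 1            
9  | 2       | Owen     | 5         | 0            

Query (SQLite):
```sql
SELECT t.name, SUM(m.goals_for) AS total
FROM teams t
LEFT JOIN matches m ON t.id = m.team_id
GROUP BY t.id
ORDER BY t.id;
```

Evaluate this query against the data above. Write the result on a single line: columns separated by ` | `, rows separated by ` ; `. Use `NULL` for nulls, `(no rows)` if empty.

Bracket | 8 ; Gadget | 15 ; Valve | 9 ; Frame | 5

LEFT JOIN keeps every teams row; unmatched ones get NULL for matches columns.
Group by teams.id and compute SUM(m.goals_for). SUM over an all-NULL group is NULL.
  1: ids {5, 7} → SUM(m.goals_for)=8
  2: ids {2, 3, 9} → SUM(m.goals_for)=15
  3: ids {1, 8} → SUM(m.goals_for)=9
  4: ids {4, 6} → SUM(m.goals_for)=5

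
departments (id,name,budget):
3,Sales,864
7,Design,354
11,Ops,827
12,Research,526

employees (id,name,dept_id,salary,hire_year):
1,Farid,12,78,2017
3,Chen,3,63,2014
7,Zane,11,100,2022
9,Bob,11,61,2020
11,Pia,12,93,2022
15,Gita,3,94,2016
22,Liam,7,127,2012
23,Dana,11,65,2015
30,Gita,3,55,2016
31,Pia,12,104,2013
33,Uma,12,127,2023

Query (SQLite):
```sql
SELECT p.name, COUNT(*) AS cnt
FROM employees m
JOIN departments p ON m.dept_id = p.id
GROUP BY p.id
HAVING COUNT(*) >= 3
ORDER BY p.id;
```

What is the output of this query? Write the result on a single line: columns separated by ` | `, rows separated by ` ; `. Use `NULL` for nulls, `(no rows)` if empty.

Sales | 3 ; Ops | 3 ; Research | 4

Join each employees row to its departments via dept_id.
Group joined rows by departments.id; compute COUNT(*) per group.
HAVING: keep groups with count ≥ 3.
  3: ids {3, 15, 30} → COUNT(*)=3
  7: ids {22} → COUNT(*)=1
  11: ids {7, 9, 23} → COUNT(*)=3
  12: ids {1, 11, 31, 33} → COUNT(*)=4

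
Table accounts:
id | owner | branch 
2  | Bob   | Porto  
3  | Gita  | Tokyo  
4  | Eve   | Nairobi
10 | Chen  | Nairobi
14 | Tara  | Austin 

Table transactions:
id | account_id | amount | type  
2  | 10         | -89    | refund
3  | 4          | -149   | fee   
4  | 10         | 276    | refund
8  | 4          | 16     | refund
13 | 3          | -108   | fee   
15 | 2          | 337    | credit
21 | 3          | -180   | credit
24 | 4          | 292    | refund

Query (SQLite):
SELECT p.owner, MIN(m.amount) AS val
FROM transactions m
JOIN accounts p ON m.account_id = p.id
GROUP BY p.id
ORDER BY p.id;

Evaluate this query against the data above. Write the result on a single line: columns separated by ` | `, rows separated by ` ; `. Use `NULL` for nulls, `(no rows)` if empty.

Bob | 337 ; Gita | -180 ; Eve | -149 ; Chen | -89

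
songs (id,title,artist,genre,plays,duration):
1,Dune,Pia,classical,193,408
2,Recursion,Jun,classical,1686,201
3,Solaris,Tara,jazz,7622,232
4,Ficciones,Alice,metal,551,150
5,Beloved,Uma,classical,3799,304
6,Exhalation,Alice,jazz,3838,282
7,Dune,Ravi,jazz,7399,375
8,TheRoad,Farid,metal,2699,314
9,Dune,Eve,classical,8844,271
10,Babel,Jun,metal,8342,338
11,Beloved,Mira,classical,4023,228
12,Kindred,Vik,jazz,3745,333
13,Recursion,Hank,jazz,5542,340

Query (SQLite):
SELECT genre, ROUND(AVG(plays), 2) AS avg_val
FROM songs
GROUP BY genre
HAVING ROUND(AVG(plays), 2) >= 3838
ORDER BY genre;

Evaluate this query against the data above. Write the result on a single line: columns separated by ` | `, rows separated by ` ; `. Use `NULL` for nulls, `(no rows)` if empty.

jazz | 5629.2 ; metal | 3864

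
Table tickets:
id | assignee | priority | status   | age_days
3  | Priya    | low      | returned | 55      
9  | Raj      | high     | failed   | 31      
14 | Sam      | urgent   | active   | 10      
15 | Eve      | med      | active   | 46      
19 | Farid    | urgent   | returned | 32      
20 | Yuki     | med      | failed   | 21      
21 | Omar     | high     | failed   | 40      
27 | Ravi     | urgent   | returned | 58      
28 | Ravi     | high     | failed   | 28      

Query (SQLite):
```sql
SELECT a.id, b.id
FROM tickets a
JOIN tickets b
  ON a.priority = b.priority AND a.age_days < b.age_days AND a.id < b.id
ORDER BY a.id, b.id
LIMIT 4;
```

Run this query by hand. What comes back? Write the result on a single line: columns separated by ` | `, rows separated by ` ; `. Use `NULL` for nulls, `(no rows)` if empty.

Pairs (a,b) with same priority, a.age_days < b.age_days, a.id < b.id.
priority groups: high:{9,21,28} low:{3} med:{15,20} urgent:{14,19,27}
Ordered by (a.id, b.id); first 4.

9 | 21 ; 14 | 19 ; 14 | 27 ; 19 | 27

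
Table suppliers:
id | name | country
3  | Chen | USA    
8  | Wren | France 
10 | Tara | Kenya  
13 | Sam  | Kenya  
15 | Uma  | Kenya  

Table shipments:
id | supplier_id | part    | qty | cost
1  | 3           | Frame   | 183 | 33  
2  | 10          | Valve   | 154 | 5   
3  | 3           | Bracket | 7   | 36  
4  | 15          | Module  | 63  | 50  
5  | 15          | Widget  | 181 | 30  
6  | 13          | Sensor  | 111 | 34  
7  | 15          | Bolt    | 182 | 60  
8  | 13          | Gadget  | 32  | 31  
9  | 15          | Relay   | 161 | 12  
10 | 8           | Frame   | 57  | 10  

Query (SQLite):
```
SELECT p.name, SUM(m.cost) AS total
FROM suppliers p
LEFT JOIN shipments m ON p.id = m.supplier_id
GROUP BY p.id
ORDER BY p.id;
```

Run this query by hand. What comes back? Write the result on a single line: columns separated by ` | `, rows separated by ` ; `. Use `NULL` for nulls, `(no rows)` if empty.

LEFT JOIN keeps every suppliers row; unmatched ones get NULL for shipments columns.
Group by suppliers.id and compute SUM(m.cost). SUM over an all-NULL group is NULL.
  3: ids {1, 3} → SUM(m.cost)=69
  8: ids {10} → SUM(m.cost)=10
  10: ids {2} → SUM(m.cost)=5
  13: ids {6, 8} → SUM(m.cost)=65
  15: ids {4, 5, 7, 9} → SUM(m.cost)=152

Chen | 69 ; Wren | 10 ; Tara | 5 ; Sam | 65 ; Uma | 152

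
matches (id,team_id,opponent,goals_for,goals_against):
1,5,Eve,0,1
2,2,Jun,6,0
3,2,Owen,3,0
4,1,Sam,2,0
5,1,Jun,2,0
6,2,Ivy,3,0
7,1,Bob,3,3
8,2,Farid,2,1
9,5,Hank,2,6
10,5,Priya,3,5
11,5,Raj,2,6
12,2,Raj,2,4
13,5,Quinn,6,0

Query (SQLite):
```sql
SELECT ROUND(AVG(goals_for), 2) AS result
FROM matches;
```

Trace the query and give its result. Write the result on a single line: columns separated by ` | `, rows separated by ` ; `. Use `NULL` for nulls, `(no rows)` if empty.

2.77

All goals_for values: [0, 6, 3, 2, 2, 3, 3, 2, 2, 3, 2, 2, 6].
AVG = 36 / 13 (rounded to 2 dp).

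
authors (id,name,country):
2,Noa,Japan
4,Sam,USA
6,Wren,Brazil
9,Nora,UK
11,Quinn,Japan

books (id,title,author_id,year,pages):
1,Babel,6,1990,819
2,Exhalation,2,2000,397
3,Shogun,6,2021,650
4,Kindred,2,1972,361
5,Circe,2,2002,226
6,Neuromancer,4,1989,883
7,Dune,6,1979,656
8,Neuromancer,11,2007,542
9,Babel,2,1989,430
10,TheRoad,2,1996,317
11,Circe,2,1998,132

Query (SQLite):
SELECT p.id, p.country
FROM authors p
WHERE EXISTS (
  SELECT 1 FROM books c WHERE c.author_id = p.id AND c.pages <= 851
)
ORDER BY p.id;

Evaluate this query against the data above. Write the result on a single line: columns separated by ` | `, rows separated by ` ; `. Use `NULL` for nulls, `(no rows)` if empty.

2 | Japan ; 6 | Brazil ; 11 | Japan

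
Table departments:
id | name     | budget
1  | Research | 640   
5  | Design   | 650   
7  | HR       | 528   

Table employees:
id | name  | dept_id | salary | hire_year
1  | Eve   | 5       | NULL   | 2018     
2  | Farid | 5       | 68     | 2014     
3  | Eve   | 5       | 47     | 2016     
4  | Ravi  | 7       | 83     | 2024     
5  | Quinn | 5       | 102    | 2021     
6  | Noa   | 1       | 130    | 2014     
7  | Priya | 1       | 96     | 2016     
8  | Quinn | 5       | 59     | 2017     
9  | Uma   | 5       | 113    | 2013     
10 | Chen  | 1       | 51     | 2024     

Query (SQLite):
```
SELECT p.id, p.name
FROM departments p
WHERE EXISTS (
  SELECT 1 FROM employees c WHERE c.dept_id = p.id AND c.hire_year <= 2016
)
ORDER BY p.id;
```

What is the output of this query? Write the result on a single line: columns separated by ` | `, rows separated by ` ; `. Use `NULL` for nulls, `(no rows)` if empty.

1 | Research ; 5 | Design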